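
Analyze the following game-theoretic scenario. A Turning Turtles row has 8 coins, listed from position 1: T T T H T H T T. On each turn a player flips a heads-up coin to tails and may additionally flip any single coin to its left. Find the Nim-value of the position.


Coins: T T T H T H T T
Key fact: a single head at position k behaves exactly like a Nim heap of size k (turning it to T and optionally flipping a coin at j < k corresponds to moving the heap from k to j, or to 0), and heads combine as a disjunctive sum (two heads at the same place would cancel, matching j XOR j = 0). So the Nim-value is the XOR of the 1-indexed positions of the heads.
Face-up positions (1-indexed): [4, 6]
XOR 0 with 4: 0 XOR 4 = 4
XOR 4 with 6: 4 XOR 6 = 2
Nim-value = 2

2


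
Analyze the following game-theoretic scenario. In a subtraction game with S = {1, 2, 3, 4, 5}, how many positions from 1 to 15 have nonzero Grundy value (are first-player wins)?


Subtraction set S = {1, 2, 3, 4, 5}, so G(n) = n mod 6.
G(n) = 0 when n is a multiple of 6.
Multiples of 6 in [1, 15]: 2
N-positions (nonzero Grundy) = 15 - 2 = 13

13


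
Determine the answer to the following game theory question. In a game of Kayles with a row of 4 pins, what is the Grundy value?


Kayles: a move removes 1 or 2 adjacent pins from a contiguous row.
Removing pins from a row of k leaves two independent rows (a, b) with a + b = k - 1 (one pin) or a + b = k - 2 (two pins); an end removal gives a = 0.
By Sprague-Grundy, G(k) = mex{ G(a) XOR G(b) } over all these splits. G(0) = 0.
G(1): splits (0,0):0^0=0 -> mex({0}) = 1
G(2): splits (0,1):0^1=1 (0,0):0^0=0 -> mex({0, 1}) = 2
G(3): splits (0,2):0^2=2 (1,1):1^1=0 (0,1):0^1=1 -> mex({0, 1, 2}) = 3
G(4): splits (0,3):0^3=3 (1,2):1^2=3 (0,2):0^2=2 (1,1):1^1=0 -> mex({0, 2, 3}) = 1
Therefore G(4) = 1.

1


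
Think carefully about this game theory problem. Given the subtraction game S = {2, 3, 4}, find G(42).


The subtraction set is S = {2, 3, 4}.
G(k) = mex{ G(k - s) : s in S, s <= k }. We compute iteratively: G(0) = 0.
G(1) = mex({}) = 0
G(2) = mex({0}) = 1
G(3) = mex({0}) = 1
G(4) = mex({0, 1}) = 2
G(5) = mex({0, 1}) = 2
G(6) = mex({1, 2}) = 0
G(7) = mex({1, 2}) = 0
G(8) = mex({0, 2}) = 1
G(9) = mex({0, 2}) = 1
Observe that G(6)..G(9) = 0, 0, 1, 1 repeats G(0)..G(3) = 0, 0, 1, 1.
For k >= max(S) = 4, G(k) is determined by the previous 4 values G(k-4)..G(k-1); a window of 4 consecutive values has recurred shifted by 6, so by induction G(k + 6) = G(k) for all k >= 0: the sequence is periodic from the start with period 6.
One period: G(0..5) = 0, 0, 1, 1, 2, 2.
42 mod 6 = 0, so G(42) = G(0) = 0.

0


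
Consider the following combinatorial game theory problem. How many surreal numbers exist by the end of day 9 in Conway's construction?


Day 0: {|} = 0 is born. Count = 1.
Day n: the number of surreal numbers born by day n is 2^(n+1) - 1.
By day 0: 2^1 - 1 = 1
By day 1: 2^2 - 1 = 3
By day 2: 2^3 - 1 = 7
By day 3: 2^4 - 1 = 15
By day 4: 2^5 - 1 = 31
By day 5: 2^6 - 1 = 63
By day 6: 2^7 - 1 = 127
By day 7: 2^8 - 1 = 255
By day 8: 2^9 - 1 = 511
By day 9: 2^10 - 1 = 1023
By day 9: 1023 surreal numbers.

1023


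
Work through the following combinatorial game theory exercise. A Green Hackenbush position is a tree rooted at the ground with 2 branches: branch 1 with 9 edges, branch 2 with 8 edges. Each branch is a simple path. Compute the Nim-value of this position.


The tree has 2 branches from the ground vertex.
In Green Hackenbush, the Nim-value of a simple path of length k is k.
Branch 1: length 9, Nim-value = 9
Branch 2: length 8, Nim-value = 8
Total Nim-value = XOR of all branch values:
0 XOR 9 = 9
9 XOR 8 = 1
Nim-value of the tree = 1

1


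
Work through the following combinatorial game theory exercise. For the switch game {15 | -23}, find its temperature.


The game is {15 | -23}, a switch {a | b} with numbers a > b.
Cooling {a | b} by t gives {a - t | b + t}, which stops being hot when a - t = b + t, i.e. at t = (a - b)/2. So the temperature of a switch is (a - b)/2.
Temperature = (Left option - Right option) / 2
= (15 - (-23)) / 2
= 38 / 2
= 19

19


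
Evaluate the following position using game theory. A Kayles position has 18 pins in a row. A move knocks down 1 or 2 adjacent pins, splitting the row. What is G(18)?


Kayles: a move removes 1 or 2 adjacent pins from a contiguous row.
Removing pins from a row of k leaves two independent rows (a, b) with a + b = k - 1 (one pin) or a + b = k - 2 (two pins); an end removal gives a = 0.
By Sprague-Grundy, G(k) = mex{ G(a) XOR G(b) } over all these splits. G(0) = 0.
G(1): splits (0,0):0^0=0 -> mex({0}) = 1
G(2): splits (0,1):0^1=1 (0,0):0^0=0 -> mex({0, 1}) = 2
G(3): splits (0,2):0^2=2 (1,1):1^1=0 (0,1):0^1=1 -> mex({0, 1, 2}) = 3
G(4): splits (0,3):0^3=3 (1,2):1^2=3 (0,2):0^2=2 (1,1):1^1=0 -> mex({0, 2, 3}) = 1
G(5): splits (0,4):0^1=1 (1,3):1^3=2 (2,2):2^2=0 (0,3):0^3=3 (1,2):1^2=3 -> mex({0, 1, 2, 3}) = 4
G(6) = mex({0, 1, 2, 4}) = 3
G(7) = mex({0, 1, 3, 4, 5}) = 2
G(8) = mex({0, 2, 3, 5, 6}) = 1
G(9) = mex({0, 1, 2, 3, 6, 7}) = 4
G(10) = mex({0, 1, 3, 4, 5, 7}) = 2
G(11) = mex({0, 1, 2, 3, 4, 5}) = 6
G(12) = mex({0, 1, 2, 3, 5, 6, 7}) = 4
G(13) = mex({0, 2, 3, 4, 6, 7}) = 1
G(14) = mex({0, 1, 4, 5, 6, 7}) = 2
G(15) = mex({0, 1, 2, 3, 4, 5, 6}) = 7
G(16) = mex({0, 2, 3, 5, 6, 7}) = 1
G(17) = mex({0, 1, 2, 3, 5, 6, 7}) = 4
G(18) = mex({0, 1, 2, 4, 5, 6}) = 3
Therefore G(18) = 3.

3


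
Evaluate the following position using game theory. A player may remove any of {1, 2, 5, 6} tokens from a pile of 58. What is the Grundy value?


The subtraction set is S = {1, 2, 5, 6}.
G(k) = mex{ G(k - s) : s in S, s <= k }. We compute iteratively: G(0) = 0.
G(1) = mex({0}) = 1
G(2) = mex({0, 1}) = 2
G(3) = mex({1, 2}) = 0
G(4) = mex({0, 2}) = 1
G(5) = mex({0, 1}) = 2
G(6) = mex({0, 1, 2}) = 3
G(7) = mex({1, 2, 3}) = 0
G(8) = mex({0, 2, 3}) = 1
G(9) = mex({0, 1}) = 2
G(10) = mex({1, 2}) = 0
G(11) = mex({0, 2, 3}) = 1
G(12) = mex({0, 1, 3}) = 2
Observe that G(7)..G(12) = 0, 1, 2, 0, 1, 2 repeats G(0)..G(5) = 0, 1, 2, 0, 1, 2.
For k >= max(S) = 6, G(k) is determined by the previous 6 values G(k-6)..G(k-1); a window of 6 consecutive values has recurred shifted by 7, so by induction G(k + 7) = G(k) for all k >= 0: the sequence is periodic from the start with period 7.
One period: G(0..6) = 0, 1, 2, 0, 1, 2, 3.
58 mod 7 = 2, so G(58) = G(2) = 2.

2


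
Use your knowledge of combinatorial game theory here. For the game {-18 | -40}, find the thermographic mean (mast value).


Game = {-18 | -40}, a switch {a | b} with numbers a > b.
Its thermograph has left wall a - t and right wall b + t, which meet at t = (a - b)/2, where both equal (a + b)/2. So the mast (mean value) is at (a + b)/2.
Mean = (-18 + (-40))/2 = -58/2 = -29

-29


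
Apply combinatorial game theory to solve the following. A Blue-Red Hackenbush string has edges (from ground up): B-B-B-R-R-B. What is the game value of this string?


Edges (from ground): B-B-B-R-R-B
By Berlekamp's sign-expansion rule, a Blue-Red Hackenbush stalk has the value of the surreal number whose sign sequence is the edge sequence with B -> + and R -> -.
Sign sequence: +++--+
Trace the sign expansion in the surreal number tree, starting from 0:
Edge 1: B (sign +) -> bounds (0, +inf), value = 1
Edge 2: B (sign +) -> bounds (1, +inf), value = 2
Edge 3: B (sign +) -> bounds (2, +inf), value = 3
Edge 4: R (sign -) -> bounds (2, 3), value = 5/2
Edge 5: R (sign -) -> bounds (2, 5/2), value = 9/4
Edge 6: B (sign +) -> bounds (9/4, 5/2), value = 19/8
Game value = 19/8

19/8


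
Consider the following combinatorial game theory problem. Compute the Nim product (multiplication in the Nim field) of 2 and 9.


Nim multiplication is bilinear over XOR: (u XOR v) * w = (u*w) XOR (v*w).
So we split each operand into its bit components and XOR the pairwise Nim products.
2 = 2 (as XOR of powers of 2).
9 = 1 + 8 (as XOR of powers of 2).
Using the standard Nim-product table on single bits:
  2*2 = 3,   2*4 = 8,   2*8 = 12,
  4*4 = 6,   4*8 = 11,  8*8 = 13,
and  1*x = x (identity), k*l = l*k (commutative).
Pairwise Nim products:
  2 * 1 = 2
  2 * 8 = 12
XOR them: 2 XOR 12 = 14.
Result: 2 * 9 = 14 (in Nim).

14


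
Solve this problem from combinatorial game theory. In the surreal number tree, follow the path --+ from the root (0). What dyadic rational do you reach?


Sign expansion: --+
Rule: track bounds (lo, hi), initially (-inf, +inf). On '+', the current value becomes lo and we move to the simplest number in (value, hi): value + 1 if hi = +inf, otherwise the midpoint (value + hi)/2. On '-', the current value becomes hi and we move to value - 1 if lo = -inf, otherwise the midpoint (lo + value)/2.
Start at 0.
Step 1: sign = -, move left. Bounds: (-inf, 0). Value = -1
Step 2: sign = -, move left. Bounds: (-inf, -1). Value = -2
Step 3: sign = +, move right. Bounds: (-2, -1). Value = -3/2
The surreal number with sign expansion --+ is -3/2.

-3/2


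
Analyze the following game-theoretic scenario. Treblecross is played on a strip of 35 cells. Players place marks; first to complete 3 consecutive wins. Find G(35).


Treblecross: place X on empty cells; 3-in-a-row wins.
Playing within two cells of an existing X lets the opponent win at once, so sensible play treats the cells i-2..i+2 around each X as dead. The player left with no safe cell loses, so this is a normal-play take-away game on strips of safe cells.
Placing X at cell i (0-indexed) of a strip of k safe cells leaves independent strips of sizes max(0, i-2) and max(0, k-i-3). Hence G(k) = mex{ G(max(0,i-2)) XOR G(max(0,k-i-3)) : 0 <= i < k }, with G(0) = 0.
G(1): splits (0,0):0^0=0 -> mex({0}) = 1
G(2): splits (0,0):0^0=0 -> mex({0}) = 1
G(3): splits (0,0):0^0=0 -> mex({0}) = 1
G(4): splits (0,1):0^1=1 (0,0):0^0=0 -> mex({0, 1}) = 2
G(5): splits (0,2):0^1=1 (0,1):0^1=1 (0,0):0^0=0 -> mex({0, 1}) = 2
G(6) = mex({1}) = 0
G(7) = mex({0, 1, 2}) = 3
G(8) = mex({0, 1, 2}) = 3
G(9) = mex({0, 2}) = 1
G(10) = mex({0, 2, 3}) = 1
G(11) = mex({0, 3}) = 1
G(12) = mex({1, 3}) = 0
G(13) = mex({0, 1, 2, 3}) = 4
G(14) = mex({0, 1, 2}) = 3
G(15) = mex({0, 1, 2}) = 3
G(16) = mex({0, 1, 2, 4}) = 3
G(17) = mex({0, 1, 3, 4}) = 2
G(18) = mex({0, 1, 3, 4}) = 2
G(19) = mex({0, 1, 3, 5}) = 2
G(20) = mex({0, 1, 2, 3, 5}) = 4
G(21) = mex({0, 1, 2, 3, 5}) = 4
G(22) = mex({1, 2, 6}) = 0
G(23) = mex({0, 1, 2, 3, 4, 6}) = 5
G(24) = mex({0, 1, 2, 3, 4}) = 5
G(25) = mex({0, 1, 3, 4, 7}) = 2
G(26) = mex({0, 1, 3, 4, 5, 7}) = 2
G(27) = mex({0, 1, 3, 5}) = 2
G(28) = mex({0, 1, 2, 5}) = 3
G(29) = mex({0, 1, 2, 4, 5, 6}) = 3
G(30) = mex({1, 2, 4, 6}) = 0
G(31) = mex({0, 1, 2, 3, 4, 6}) = 5
G(32) = mex({1, 2, 3, 4, 7}) = 0
G(33) = mex({0, 3, 7}) = 1
G(34) = mex({0, 2, 3, 5, 7}) = 1
G(35) = mex({0, 2, 3, 5, 6}) = 1
Therefore G(35) = 1.

1


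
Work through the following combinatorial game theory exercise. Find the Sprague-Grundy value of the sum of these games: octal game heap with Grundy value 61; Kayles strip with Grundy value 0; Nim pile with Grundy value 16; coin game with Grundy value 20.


By the Sprague-Grundy theorem, the Grundy value of a sum of games is the XOR of individual Grundy values.
octal game heap: Grundy value = 61. Running XOR: 0 XOR 61 = 61
Kayles strip: Grundy value = 0. Running XOR: 61 XOR 0 = 61
Nim pile: Grundy value = 16. Running XOR: 61 XOR 16 = 45
coin game: Grundy value = 20. Running XOR: 45 XOR 20 = 57
The combined Grundy value is 57.

57


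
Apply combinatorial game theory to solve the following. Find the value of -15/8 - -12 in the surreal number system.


x = -15/8, y = -12
Converting to common denominator: 8
x = -15/8, y = -96/8
x - y = -15/8 - -12 = 81/8

81/8


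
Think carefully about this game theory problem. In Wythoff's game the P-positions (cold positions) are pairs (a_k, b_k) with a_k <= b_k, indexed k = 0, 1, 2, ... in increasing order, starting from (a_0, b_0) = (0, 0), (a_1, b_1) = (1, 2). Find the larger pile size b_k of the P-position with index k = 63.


By Wythoff's theorem, a_k = floor(k * phi) and b_k = floor(k * phi^2) = a_k + k, where phi = (1 + sqrt(5))/2 is the golden ratio.
phi = (1 + sqrt(5))/2 = 1.618034
phi^2 = phi + 1 = 2.618034
k = 63
k * phi^2 = 63 * 2.618034 = 164.936141
b_63 = floor(k * phi^2) = 164 (check: a_63 + k = 101 + 63 = 164)

164


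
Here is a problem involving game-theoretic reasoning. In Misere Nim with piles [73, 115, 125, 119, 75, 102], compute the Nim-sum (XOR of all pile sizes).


We need the XOR (exclusive or) of all pile sizes.
After XOR-ing pile 1 (size 73): 0 XOR 73 = 73
After XOR-ing pile 2 (size 115): 73 XOR 115 = 58
After XOR-ing pile 3 (size 125): 58 XOR 125 = 71
After XOR-ing pile 4 (size 119): 71 XOR 119 = 48
After XOR-ing pile 5 (size 75): 48 XOR 75 = 123
After XOR-ing pile 6 (size 102): 123 XOR 102 = 29
The Nim-value of this position is 29.

29


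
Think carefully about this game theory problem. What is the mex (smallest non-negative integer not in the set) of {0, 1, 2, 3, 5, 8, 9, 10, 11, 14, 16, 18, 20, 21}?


Set = {0, 1, 2, 3, 5, 8, 9, 10, 11, 14, 16, 18, 20, 21}
0 is in the set.
1 is in the set.
2 is in the set.
3 is in the set.
4 is NOT in the set. This is the mex.
mex = 4

4


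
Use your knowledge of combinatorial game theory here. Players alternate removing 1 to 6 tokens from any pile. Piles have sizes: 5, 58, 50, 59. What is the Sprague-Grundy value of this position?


Subtraction set: {1, 2, 3, 4, 5, 6}
For this subtraction set, G(n) = n mod 7 (period = max + 1 = 7).
Pile 1 (size 5): G(5) = 5 mod 7 = 5
Pile 2 (size 58): G(58) = 58 mod 7 = 2
Pile 3 (size 50): G(50) = 50 mod 7 = 1
Pile 4 (size 59): G(59) = 59 mod 7 = 3
Total Grundy value = XOR of all: 5 XOR 2 XOR 1 XOR 3 = 5

5


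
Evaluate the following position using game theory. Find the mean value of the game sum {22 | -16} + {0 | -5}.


G1 = {22 | -16}, G2 = {0 | -5}
Each is a switch {a | b} with numbers a > b; its mean value is (a + b)/2, and mean value is additive over game sums: m(G1 + G2) = m(G1) + m(G2).
Mean of G1 = (22 + (-16))/2 = 6/2 = 3
Mean of G2 = (0 + (-5))/2 = -5/2 = -5/2
Mean of G1 + G2 = 3 + -5/2 = 1/2

1/2


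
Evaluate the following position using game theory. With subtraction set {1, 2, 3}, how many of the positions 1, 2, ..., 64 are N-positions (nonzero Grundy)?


Subtraction set S = {1, 2, 3}, so G(n) = n mod 4.
G(n) = 0 when n is a multiple of 4.
Multiples of 4 in [1, 64]: 16
N-positions (nonzero Grundy) = 64 - 16 = 48

48


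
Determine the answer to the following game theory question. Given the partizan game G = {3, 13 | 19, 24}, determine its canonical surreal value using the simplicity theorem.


Left options: {3, 13}, max = 13
Right options: {19, 24}, min = 19
All options are numbers and max(Left) < min(Right), so by the simplicity theorem the value is the simplest (earliest-born) number strictly between 13 and 19.
Integers 14 through 18 all lie strictly between 13 and 19.
Among integers, the simplest (lowest birthday = smallest |n|; 0 is born on day 0, +-n on day n) is 14.
No non-integer in the interval can be simpler: if x is a non-integer in the interval, then floor(x) or ceil(x) also lies in the interval (the interval contains an integer), and both are proper prefixes of x's sign expansion, i.e. born earlier. So the game value is 14.
Game value = 14

14


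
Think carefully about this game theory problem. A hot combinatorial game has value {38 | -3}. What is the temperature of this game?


The game is {38 | -3}, a switch {a | b} with numbers a > b.
Cooling {a | b} by t gives {a - t | b + t}, which stops being hot when a - t = b + t, i.e. at t = (a - b)/2. So the temperature of a switch is (a - b)/2.
Temperature = (Left option - Right option) / 2
= (38 - (-3)) / 2
= 41 / 2
= 41/2

41/2


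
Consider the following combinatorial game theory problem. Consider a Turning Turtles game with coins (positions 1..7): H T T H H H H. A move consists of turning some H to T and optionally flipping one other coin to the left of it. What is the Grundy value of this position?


Coins: H T T H H H H
Key fact: a single head at position k behaves exactly like a Nim heap of size k (turning it to T and optionally flipping a coin at j < k corresponds to moving the heap from k to j, or to 0), and heads combine as a disjunctive sum (two heads at the same place would cancel, matching j XOR j = 0). So the Nim-value is the XOR of the 1-indexed positions of the heads.
Face-up positions (1-indexed): [1, 4, 5, 6, 7]
XOR 0 with 1: 0 XOR 1 = 1
XOR 1 with 4: 1 XOR 4 = 5
XOR 5 with 5: 5 XOR 5 = 0
XOR 0 with 6: 0 XOR 6 = 6
XOR 6 with 7: 6 XOR 7 = 1
Nim-value = 1

1


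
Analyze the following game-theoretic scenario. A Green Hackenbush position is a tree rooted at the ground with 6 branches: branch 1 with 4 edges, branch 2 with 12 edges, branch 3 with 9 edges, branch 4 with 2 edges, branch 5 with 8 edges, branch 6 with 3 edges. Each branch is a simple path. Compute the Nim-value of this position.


The tree has 6 branches from the ground vertex.
In Green Hackenbush, the Nim-value of a simple path of length k is k.
Branch 1: length 4, Nim-value = 4
Branch 2: length 12, Nim-value = 12
Branch 3: length 9, Nim-value = 9
Branch 4: length 2, Nim-value = 2
Branch 5: length 8, Nim-value = 8
Branch 6: length 3, Nim-value = 3
Total Nim-value = XOR of all branch values:
0 XOR 4 = 4
4 XOR 12 = 8
8 XOR 9 = 1
1 XOR 2 = 3
3 XOR 8 = 11
11 XOR 3 = 8
Nim-value of the tree = 8

8


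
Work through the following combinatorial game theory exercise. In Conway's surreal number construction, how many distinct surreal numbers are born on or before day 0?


Day 0: {|} = 0 is born. Count = 1.
Day n: the number of surreal numbers born by day n is 2^(n+1) - 1.
By day 0: 2^1 - 1 = 1
By day 0: 1 surreal numbers.

1


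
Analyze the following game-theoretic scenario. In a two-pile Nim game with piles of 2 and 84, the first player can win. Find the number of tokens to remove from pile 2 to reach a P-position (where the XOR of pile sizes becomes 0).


Piles: 2 and 84
Current XOR: 2 XOR 84 = 86 (non-zero, so this is an N-position).
To make the XOR zero, we need to find a move that balances the piles.
For pile 2 (size 84): target = 84 XOR 86 = 2
We reduce pile 2 from 84 to 2.
Tokens removed: 84 - 2 = 82
Verification: 2 XOR 2 = 0

82


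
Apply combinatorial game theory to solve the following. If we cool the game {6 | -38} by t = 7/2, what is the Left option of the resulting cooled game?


Original game: {6 | -38} (a switch {a | b} with a > b).
Cooling by t (for t below the temperature (a - b)/2 = 22) taxes each move by t: {a | b} cooled by t is {a - t | b + t}.
Cooling amount: t = 7/2
Cooled Left option: 6 - 7/2 = 5/2
Cooled Right option: -38 + 7/2 = -69/2
Cooled game: {5/2 | -69/2}
Left option = 5/2

5/2


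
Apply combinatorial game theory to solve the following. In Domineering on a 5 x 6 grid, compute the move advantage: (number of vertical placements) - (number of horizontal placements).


Board is 5 x 6 (rows x cols).
Left (vertical) placements: (rows-1) * cols = 4 * 6 = 24
Right (horizontal) placements: rows * (cols-1) = 5 * 5 = 25
Advantage = Left - Right = 24 - 25 = -1

-1


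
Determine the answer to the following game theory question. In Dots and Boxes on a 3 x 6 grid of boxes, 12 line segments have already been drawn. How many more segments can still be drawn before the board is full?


Grid: 3 x 6 boxes, i.e. 4 rows and 7 columns of dots.
Horizontal edges: (rows + 1) * cols = 4 * 6 = 24
Vertical edges: rows * (cols + 1) = 3 * 7 = 21
Total edges: 24 + 21 = 45
Edges drawn: 12
Remaining: 45 - 12 = 33

33


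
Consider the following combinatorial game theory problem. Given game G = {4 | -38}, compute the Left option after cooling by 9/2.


Original game: {4 | -38} (a switch {a | b} with a > b).
Cooling by t (for t below the temperature (a - b)/2 = 21) taxes each move by t: {a | b} cooled by t is {a - t | b + t}.
Cooling amount: t = 9/2
Cooled Left option: 4 - 9/2 = -1/2
Cooled Right option: -38 + 9/2 = -67/2
Cooled game: {-1/2 | -67/2}
Left option = -1/2

-1/2


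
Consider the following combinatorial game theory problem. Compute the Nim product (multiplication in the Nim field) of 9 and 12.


Nim multiplication is bilinear over XOR: (u XOR v) * w = (u*w) XOR (v*w).
So we split each operand into its bit components and XOR the pairwise Nim products.
9 = 1 + 8 (as XOR of powers of 2).
12 = 4 + 8 (as XOR of powers of 2).
Using the standard Nim-product table on single bits:
  2*2 = 3,   2*4 = 8,   2*8 = 12,
  4*4 = 6,   4*8 = 11,  8*8 = 13,
and  1*x = x (identity), k*l = l*k (commutative).
Pairwise Nim products:
  1 * 4 = 4
  1 * 8 = 8
  8 * 4 = 11
  8 * 8 = 13
XOR them: 4 XOR 8 XOR 11 XOR 13 = 10.
Result: 9 * 12 = 10 (in Nim).

10


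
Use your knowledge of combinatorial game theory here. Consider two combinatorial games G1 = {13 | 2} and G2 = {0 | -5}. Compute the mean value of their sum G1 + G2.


G1 = {13 | 2}, G2 = {0 | -5}
Each is a switch {a | b} with numbers a > b; its mean value is (a + b)/2, and mean value is additive over game sums: m(G1 + G2) = m(G1) + m(G2).
Mean of G1 = (13 + (2))/2 = 15/2 = 15/2
Mean of G2 = (0 + (-5))/2 = -5/2 = -5/2
Mean of G1 + G2 = 15/2 + -5/2 = 5

5


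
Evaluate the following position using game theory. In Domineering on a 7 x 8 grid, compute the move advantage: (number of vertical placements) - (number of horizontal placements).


Board is 7 x 8 (rows x cols).
Left (vertical) placements: (rows-1) * cols = 6 * 8 = 48
Right (horizontal) placements: rows * (cols-1) = 7 * 7 = 49
Advantage = Left - Right = 48 - 49 = -1

-1


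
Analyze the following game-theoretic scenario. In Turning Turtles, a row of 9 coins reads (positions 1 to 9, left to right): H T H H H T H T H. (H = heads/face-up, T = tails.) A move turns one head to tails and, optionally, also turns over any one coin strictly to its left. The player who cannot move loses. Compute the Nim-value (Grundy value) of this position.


Coins: H T H H H T H T H
Key fact: a single head at position k behaves exactly like a Nim heap of size k (turning it to T and optionally flipping a coin at j < k corresponds to moving the heap from k to j, or to 0), and heads combine as a disjunctive sum (two heads at the same place would cancel, matching j XOR j = 0). So the Nim-value is the XOR of the 1-indexed positions of the heads.
Face-up positions (1-indexed): [1, 3, 4, 5, 7, 9]
XOR 0 with 1: 0 XOR 1 = 1
XOR 1 with 3: 1 XOR 3 = 2
XOR 2 with 4: 2 XOR 4 = 6
XOR 6 with 5: 6 XOR 5 = 3
XOR 3 with 7: 3 XOR 7 = 4
XOR 4 with 9: 4 XOR 9 = 13
Nim-value = 13

13


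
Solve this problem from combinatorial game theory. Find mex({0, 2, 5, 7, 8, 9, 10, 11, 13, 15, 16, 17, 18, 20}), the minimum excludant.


Set = {0, 2, 5, 7, 8, 9, 10, 11, 13, 15, 16, 17, 18, 20}
0 is in the set.
1 is NOT in the set. This is the mex.
mex = 1

1


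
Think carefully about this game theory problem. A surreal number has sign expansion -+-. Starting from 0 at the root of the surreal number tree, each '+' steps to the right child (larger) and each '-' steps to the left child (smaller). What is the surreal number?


Sign expansion: -+-
Rule: track bounds (lo, hi), initially (-inf, +inf). On '+', the current value becomes lo and we move to the simplest number in (value, hi): value + 1 if hi = +inf, otherwise the midpoint (value + hi)/2. On '-', the current value becomes hi and we move to value - 1 if lo = -inf, otherwise the midpoint (lo + value)/2.
Start at 0.
Step 1: sign = -, move left. Bounds: (-inf, 0). Value = -1
Step 2: sign = +, move right. Bounds: (-1, 0). Value = -1/2
Step 3: sign = -, move left. Bounds: (-1, -1/2). Value = -3/4
The surreal number with sign expansion -+- is -3/4.

-3/4


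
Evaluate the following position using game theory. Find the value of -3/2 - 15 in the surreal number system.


x = -3/2, y = 15
Converting to common denominator: 2
x = -3/2, y = 30/2
x - y = -3/2 - 15 = -33/2

-33/2


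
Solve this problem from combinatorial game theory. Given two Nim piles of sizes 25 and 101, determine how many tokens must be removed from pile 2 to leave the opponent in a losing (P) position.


Piles: 25 and 101
Current XOR: 25 XOR 101 = 124 (non-zero, so this is an N-position).
To make the XOR zero, we need to find a move that balances the piles.
For pile 2 (size 101): target = 101 XOR 124 = 25
We reduce pile 2 from 101 to 25.
Tokens removed: 101 - 25 = 76
Verification: 25 XOR 25 = 0

76


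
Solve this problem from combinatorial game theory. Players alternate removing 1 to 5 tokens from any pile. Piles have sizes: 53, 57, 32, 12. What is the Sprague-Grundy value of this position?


Subtraction set: {1, 2, 3, 4, 5}
For this subtraction set, G(n) = n mod 6 (period = max + 1 = 6).
Pile 1 (size 53): G(53) = 53 mod 6 = 5
Pile 2 (size 57): G(57) = 57 mod 6 = 3
Pile 3 (size 32): G(32) = 32 mod 6 = 2
Pile 4 (size 12): G(12) = 12 mod 6 = 0
Total Grundy value = XOR of all: 5 XOR 3 XOR 2 XOR 0 = 4

4


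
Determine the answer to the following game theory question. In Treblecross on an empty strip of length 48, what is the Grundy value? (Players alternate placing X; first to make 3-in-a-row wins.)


Treblecross: place X on empty cells; 3-in-a-row wins.
Playing within two cells of an existing X lets the opponent win at once, so sensible play treats the cells i-2..i+2 around each X as dead. The player left with no safe cell loses, so this is a normal-play take-away game on strips of safe cells.
Placing X at cell i (0-indexed) of a strip of k safe cells leaves independent strips of sizes max(0, i-2) and max(0, k-i-3). Hence G(k) = mex{ G(max(0,i-2)) XOR G(max(0,k-i-3)) : 0 <= i < k }, with G(0) = 0.
G(1): splits (0,0):0^0=0 -> mex({0}) = 1
G(2): splits (0,0):0^0=0 -> mex({0}) = 1
G(3): splits (0,0):0^0=0 -> mex({0}) = 1
G(4): splits (0,1):0^1=1 (0,0):0^0=0 -> mex({0, 1}) = 2
G(5): splits (0,2):0^1=1 (0,1):0^1=1 (0,0):0^0=0 -> mex({0, 1}) = 2
G(6) = mex({1}) = 0
G(7) = mex({0, 1, 2}) = 3
G(8) = mex({0, 1, 2}) = 3
G(9) = mex({0, 2}) = 1
G(10) = mex({0, 2, 3}) = 1
G(11) = mex({0, 3}) = 1
G(12) = mex({1, 3}) = 0
G(13) = mex({0, 1, 2, 3}) = 4
G(14) = mex({0, 1, 2}) = 3
G(15) = mex({0, 1, 2}) = 3
G(16) = mex({0, 1, 2, 4}) = 3
G(17) = mex({0, 1, 3, 4}) = 2
G(18) = mex({0, 1, 3, 4}) = 2
G(19) = mex({0, 1, 3, 5}) = 2
G(20) = mex({0, 1, 2, 3, 5}) = 4
G(21) = mex({0, 1, 2, 3, 5}) = 4
G(22) = mex({1, 2, 6}) = 0
G(23) = mex({0, 1, 2, 3, 4, 6}) = 5
G(24) = mex({0, 1, 2, 3, 4}) = 5
G(25) = mex({0, 1, 3, 4, 7}) = 2
G(26) = mex({0, 1, 3, 4, 5, 7}) = 2
G(27) = mex({0, 1, 3, 5}) = 2
G(28) = mex({0, 1, 2, 5}) = 3
G(29) = mex({0, 1, 2, 4, 5, 6}) = 3
G(30) = mex({1, 2, 4, 6}) = 0
G(31) = mex({0, 1, 2, 3, 4, 6}) = 5
G(32) = mex({1, 2, 3, 4, 7}) = 0
G(33) = mex({0, 3, 7}) = 1
G(34) = mex({0, 2, 3, 5, 7}) = 1
G(35) = mex({0, 2, 3, 5, 6}) = 1
G(36) = mex({0, 1, 2, 5, 6}) = 3
G(37) = mex({0, 1, 2, 4, 5, 6}) = 3
G(38) = mex({0, 1, 2, 4}) = 3
G(39) = mex({0, 1, 2, 3, 4, 7}) = 5
G(40) = mex({0, 1, 2, 3, 4, 5, 7}) = 6
G(41) = mex({0, 1, 2, 3, 5, 7}) = 4
G(42) = mex({0, 1, 2, 3, 5, 6, 7}) = 4
G(43) = mex({0, 2, 3, 5, 6}) = 1
G(44) = mex({1, 2, 3, 4, 5, 6}) = 0
G(45) = mex({0, 1, 2, 3, 4, 6, 7}) = 5
G(46) = mex({0, 1, 2, 3, 4, 7}) = 5
G(47) = mex({0, 1, 2, 3, 4, 5, 7}) = 6
G(48) = mex({0, 1, 2, 3, 4, 5, 7}) = 6
Therefore G(48) = 6.

6


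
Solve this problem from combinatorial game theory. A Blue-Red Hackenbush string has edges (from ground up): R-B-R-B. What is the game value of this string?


Edges (from ground): R-B-R-B
By Berlekamp's sign-expansion rule, a Blue-Red Hackenbush stalk has the value of the surreal number whose sign sequence is the edge sequence with B -> + and R -> -.
Sign sequence: -+-+
Trace the sign expansion in the surreal number tree, starting from 0:
Edge 1: R (sign -) -> bounds (-inf, 0), value = -1
Edge 2: B (sign +) -> bounds (-1, 0), value = -1/2
Edge 3: R (sign -) -> bounds (-1, -1/2), value = -3/4
Edge 4: B (sign +) -> bounds (-3/4, -1/2), value = -5/8
Game value = -5/8

-5/8


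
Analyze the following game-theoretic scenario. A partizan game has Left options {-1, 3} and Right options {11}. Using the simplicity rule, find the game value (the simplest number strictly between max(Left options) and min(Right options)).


Left options: {-1, 3}, max = 3
Right options: {11}, min = 11
All options are numbers and max(Left) < min(Right), so by the simplicity theorem the value is the simplest (earliest-born) number strictly between 3 and 11.
Integers 4 through 10 all lie strictly between 3 and 11.
Among integers, the simplest (lowest birthday = smallest |n|; 0 is born on day 0, +-n on day n) is 4.
No non-integer in the interval can be simpler: if x is a non-integer in the interval, then floor(x) or ceil(x) also lies in the interval (the interval contains an integer), and both are proper prefixes of x's sign expansion, i.e. born earlier. So the game value is 4.
Game value = 4

4


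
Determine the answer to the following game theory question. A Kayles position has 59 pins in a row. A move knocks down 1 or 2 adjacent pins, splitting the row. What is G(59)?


Kayles: a move removes 1 or 2 adjacent pins from a contiguous row.
Removing pins from a row of k leaves two independent rows (a, b) with a + b = k - 1 (one pin) or a + b = k - 2 (two pins); an end removal gives a = 0.
By Sprague-Grundy, G(k) = mex{ G(a) XOR G(b) } over all these splits. G(0) = 0.
G(1): splits (0,0):0^0=0 -> mex({0}) = 1
G(2): splits (0,1):0^1=1 (0,0):0^0=0 -> mex({0, 1}) = 2
G(3): splits (0,2):0^2=2 (1,1):1^1=0 (0,1):0^1=1 -> mex({0, 1, 2}) = 3
G(4): splits (0,3):0^3=3 (1,2):1^2=3 (0,2):0^2=2 (1,1):1^1=0 -> mex({0, 2, 3}) = 1
G(5): splits (0,4):0^1=1 (1,3):1^3=2 (2,2):2^2=0 (0,3):0^3=3 (1,2):1^2=3 -> mex({0, 1, 2, 3}) = 4
G(6) = mex({0, 1, 2, 4}) = 3
G(7) = mex({0, 1, 3, 4, 5}) = 2
G(8) = mex({0, 2, 3, 5, 6}) = 1
G(9) = mex({0, 1, 2, 3, 6, 7}) = 4
G(10) = mex({0, 1, 3, 4, 5, 7}) = 2
G(11) = mex({0, 1, 2, 3, 4, 5}) = 6
G(12) = mex({0, 1, 2, 3, 5, 6, 7}) = 4
G(13) = mex({0, 2, 3, 4, 6, 7}) = 1
G(14) = mex({0, 1, 4, 5, 6, 7}) = 2
G(15) = mex({0, 1, 2, 3, 4, 5, 6}) = 7
G(16) = mex({0, 2, 3, 5, 6, 7}) = 1
G(17) = mex({0, 1, 2, 3, 5, 6, 7}) = 4
G(18) = mex({0, 1, 2, 4, 5, 6}) = 3
G(19) = mex({0, 1, 3, 4, 5, 7}) = 2
G(20) = mex({0, 2, 3, 4, 5, 6, 7}) = 1
G(21) = mex({0, 1, 2, 3, 5, 6, 7}) = 4
G(22) = mex({0, 1, 2, 3, 4, 5, 7}) = 6
G(23) = mex({0, 1, 2, 3, 4, 5, 6}) = 7
G(24) = mex({0, 1, 2, 3, 5, 6, 7}) = 4
G(25) = mex({0, 2, 3, 4, 6, 7}) = 1
G(26) = mex({0, 1, 3, 4, 5, 6, 7}) = 2
G(27) = mex({0, 1, 2, 3, 4, 5, 6, 7}) = 8
G(28) = mex({0, 1, 2, 3, 4, 6, 7, 8}) = 5
G(29) = mex({0, 1, 2, 3, 5, 6, 7, 8, 9}) = 4
G(30) = mex({0, 1, 2, 3, 4, 5, 6, 9, 10}) = 7
G(31) = mex({0, 1, 3, 4, 5, 7, 10, 11}) = 2
G(32) = mex({0, 2, 3, 4, 5, 6, 7, 9, 11}) = 1
G(33) = mex({0, 1, 2, 3, 4, 5, 6, 7, 9, 12}) = 8
G(34) = mex({0, 1, 2, 3, 4, 5, 7, 8, 11, 12}) = 6
G(35) = mex({0, 1, 2, 3, 4, 5, 6, 8, 9, 10, 11}) = 7
G(36) = mex({0, 1, 2, 3, 5, 6, 7, 9, 10}) = 4
G(37) = mex({0, 2, 3, 4, 6, 7, 9, 10, 11, 12}) = 1
G(38) = mex({0, 1, 3, 4, 5, 6, 7, 9, 10, 11, 12}) = 2
G(39) = mex({0, 1, 2, 4, 5, 6, 7, 9, 10, 12, 14}) = 3
G(40) = mex({0, 2, 3, 4, 6, 7, 11, 12, 14}) = 1
G(41) = mex({0, 1, 2, 3, 5, 6, 7, 9, 10, 11, 12}) = 4
G(42) = mex({0, 1, 2, 3, 4, 5, 6, 9, 10}) = 7
G(43) = mex({0, 1, 3, 4, 5, 7, 9, 10, 12, 15}) = 2
G(44) = mex({0, 2, 3, 4, 5, 6, 7, 9, 10, 12, 15}) = 1
G(45) = mex({0, 1, 2, 3, 4, 5, 6, 7, 9, 10, 12, 14}) = 8
G(46) = mex({0, 1, 3, 4, 5, 7, 8, 11, 12, 14}) = 2
G(47) = mex({0, 1, 2, 3, 4, 5, 6, 8, 9, 10, 11, 12}) = 7
G(48) = mex({0, 1, 2, 3, 5, 6, 7, 9, 10}) = 4
G(49) = mex({0, 2, 3, 4, 6, 7, 9, 10, 11, 12, 15}) = 1
G(50) = mex({0, 1, 4, 5, 6, 7, 9, 11, 12, 14, 15}) = 2
G(51) = mex({0, 1, 2, 3, 4, 5, 6, 7, 9, 12, 14, 15}) = 8
G(52) = mex({0, 2, 3, 4, 5, 6, 7, 8, 11, 12, 15}) = 1
G(53) = mex({0, 1, 2, 3, 5, 6, 7, 8, 9, 10, 11, 12}) = 4
G(54) = mex({0, 1, 2, 3, 4, 5, 6, 9, 10}) = 7
G(55) = mex({0, 1, 3, 4, 5, 7, 9, 10, 11, 12}) = 2
G(56) = mex({0, 2, 3, 4, 5, 6, 7, 9, 10, 11, 12, 13, 14}) = 1
G(57) = mex({0, 1, 2, 3, 5, 6, 7, 9, 10, 12, 13, 14, 15}) = 4
G(58) = mex({0, 1, 3, 4, 5, 7, 11, 12, 14, 15}) = 2
G(59) = mex({0, 1, 2, 3, 4, 5, 6, 9, 10, 11, 12, 15}) = 7
Therefore G(59) = 7.

7


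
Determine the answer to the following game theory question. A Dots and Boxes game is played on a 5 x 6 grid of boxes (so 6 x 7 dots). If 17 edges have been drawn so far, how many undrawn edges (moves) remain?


Grid: 5 x 6 boxes, i.e. 6 rows and 7 columns of dots.
Horizontal edges: (rows + 1) * cols = 6 * 6 = 36
Vertical edges: rows * (cols + 1) = 5 * 7 = 35
Total edges: 36 + 35 = 71
Edges drawn: 17
Remaining: 71 - 17 = 54

54


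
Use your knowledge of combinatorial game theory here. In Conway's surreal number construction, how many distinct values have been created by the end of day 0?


Day 0: {|} = 0 is born. Count = 1.
Day n: the number of surreal numbers born by day n is 2^(n+1) - 1.
By day 0: 2^1 - 1 = 1
By day 0: 1 surreal numbers.

1


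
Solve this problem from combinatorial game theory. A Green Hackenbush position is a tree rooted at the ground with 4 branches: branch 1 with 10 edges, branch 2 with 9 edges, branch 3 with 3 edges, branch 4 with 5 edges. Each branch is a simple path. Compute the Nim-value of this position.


The tree has 4 branches from the ground vertex.
In Green Hackenbush, the Nim-value of a simple path of length k is k.
Branch 1: length 10, Nim-value = 10
Branch 2: length 9, Nim-value = 9
Branch 3: length 3, Nim-value = 3
Branch 4: length 5, Nim-value = 5
Total Nim-value = XOR of all branch values:
0 XOR 10 = 10
10 XOR 9 = 3
3 XOR 3 = 0
0 XOR 5 = 5
Nim-value of the tree = 5

5


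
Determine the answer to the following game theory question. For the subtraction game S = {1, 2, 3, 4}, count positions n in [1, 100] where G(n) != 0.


Subtraction set S = {1, 2, 3, 4}, so G(n) = n mod 5.
G(n) = 0 when n is a multiple of 5.
Multiples of 5 in [1, 100]: 20
N-positions (nonzero Grundy) = 100 - 20 = 80

80


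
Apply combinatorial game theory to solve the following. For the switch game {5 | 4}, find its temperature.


The game is {5 | 4}, a switch {a | b} with numbers a > b.
Cooling {a | b} by t gives {a - t | b + t}, which stops being hot when a - t = b + t, i.e. at t = (a - b)/2. So the temperature of a switch is (a - b)/2.
Temperature = (Left option - Right option) / 2
= (5 - (4)) / 2
= 1 / 2
= 1/2

1/2


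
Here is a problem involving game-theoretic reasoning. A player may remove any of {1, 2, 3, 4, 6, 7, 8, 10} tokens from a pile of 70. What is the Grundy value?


The subtraction set is S = {1, 2, 3, 4, 6, 7, 8, 10}.
G(k) = mex{ G(k - s) : s in S, s <= k }. We compute iteratively: G(0) = 0.
G(1) = mex({0}) = 1
G(2) = mex({0, 1}) = 2
G(3) = mex({0, 1, 2}) = 3
G(4) = mex({0, 1, 2, 3}) = 4
G(5) = mex({1, 2, 3, 4}) = 0
G(6) = mex({0, 2, 3, 4}) = 1
G(7) = mex({0, 1, 3, 4}) = 2
G(8) = mex({0, 1, 2, 4}) = 3
G(9) = mex({0, 1, 2, 3}) = 4
G(10) = mex({0, 1, 2, 3, 4}) = 5
G(11) = mex({0, 1, 2, 3, 4, 5}) = 6
G(12) = mex({0, 1, 2, 3, 4, 5, 6}) = 7
G(13) = mex({0, 1, 2, 3, 4, 5, 6, 7}) = 8
G(14) = mex({1, 2, 3, 4, 5, 6, 7, 8}) = 0
G(15) = mex({0, 2, 3, 4, 6, 7, 8}) = 1
G(16) = mex({0, 1, 3, 4, 5, 7, 8}) = 2
G(17) = mex({0, 1, 2, 4, 5, 6, 8}) = 3
G(18) = mex({0, 1, 2, 3, 5, 6, 7}) = 4
G(19) = mex({1, 2, 3, 4, 6, 7, 8}) = 0
G(20) = mex({0, 2, 3, 4, 5, 7, 8}) = 1
G(21) = mex({0, 1, 3, 4, 6, 8}) = 2
G(22) = mex({0, 1, 2, 4, 7}) = 3
G(23) = mex({0, 1, 2, 3, 8}) = 4
Observe that G(14)..G(23) = 0, 1, 2, 3, 4, 0, 1, 2, 3, 4 repeats G(0)..G(9) = 0, 1, 2, 3, 4, 0, 1, 2, 3, 4.
For k >= max(S) = 10, G(k) is determined by the previous 10 values G(k-10)..G(k-1); a window of 10 consecutive values has recurred shifted by 14, so by induction G(k + 14) = G(k) for all k >= 0: the sequence is periodic from the start with period 14.
One period: G(0..13) = 0, 1, 2, 3, 4, 0, 1, 2, 3, 4, 5, 6, 7, 8.
70 mod 14 = 0, so G(70) = G(0) = 0.

0


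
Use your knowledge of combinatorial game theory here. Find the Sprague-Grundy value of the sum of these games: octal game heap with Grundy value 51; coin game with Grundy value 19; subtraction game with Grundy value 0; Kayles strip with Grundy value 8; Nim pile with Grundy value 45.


By the Sprague-Grundy theorem, the Grundy value of a sum of games is the XOR of individual Grundy values.
octal game heap: Grundy value = 51. Running XOR: 0 XOR 51 = 51
coin game: Grundy value = 19. Running XOR: 51 XOR 19 = 32
subtraction game: Grundy value = 0. Running XOR: 32 XOR 0 = 32
Kayles strip: Grundy value = 8. Running XOR: 32 XOR 8 = 40
Nim pile: Grundy value = 45. Running XOR: 40 XOR 45 = 5
The combined Grundy value is 5.

5


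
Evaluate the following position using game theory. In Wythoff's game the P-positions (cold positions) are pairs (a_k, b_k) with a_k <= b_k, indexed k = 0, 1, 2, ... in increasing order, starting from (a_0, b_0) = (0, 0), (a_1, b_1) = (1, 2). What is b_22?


By Wythoff's theorem, a_k = floor(k * phi) and b_k = floor(k * phi^2) = a_k + k, where phi = (1 + sqrt(5))/2 is the golden ratio.
phi = (1 + sqrt(5))/2 = 1.618034
phi^2 = phi + 1 = 2.618034
k = 22
k * phi^2 = 22 * 2.618034 = 57.596748
b_22 = floor(k * phi^2) = 57 (check: a_22 + k = 35 + 22 = 57)

57


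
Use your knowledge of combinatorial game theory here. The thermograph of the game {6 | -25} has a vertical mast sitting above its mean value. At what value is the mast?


Game = {6 | -25}, a switch {a | b} with numbers a > b.
Its thermograph has left wall a - t and right wall b + t, which meet at t = (a - b)/2, where both equal (a + b)/2. So the mast (mean value) is at (a + b)/2.
Mean = (6 + (-25))/2 = -19/2 = -19/2

-19/2


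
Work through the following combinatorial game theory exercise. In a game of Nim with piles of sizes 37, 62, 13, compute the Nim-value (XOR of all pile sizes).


We need the XOR (exclusive or) of all pile sizes.
After XOR-ing pile 1 (size 37): 0 XOR 37 = 37
After XOR-ing pile 2 (size 62): 37 XOR 62 = 27
After XOR-ing pile 3 (size 13): 27 XOR 13 = 22
The Nim-value of this position is 22.

22


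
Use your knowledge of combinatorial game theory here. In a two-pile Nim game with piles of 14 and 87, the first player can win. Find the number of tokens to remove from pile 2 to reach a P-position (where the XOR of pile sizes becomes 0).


Piles: 14 and 87
Current XOR: 14 XOR 87 = 89 (non-zero, so this is an N-position).
To make the XOR zero, we need to find a move that balances the piles.
For pile 2 (size 87): target = 87 XOR 89 = 14
We reduce pile 2 from 87 to 14.
Tokens removed: 87 - 14 = 73
Verification: 14 XOR 14 = 0

73


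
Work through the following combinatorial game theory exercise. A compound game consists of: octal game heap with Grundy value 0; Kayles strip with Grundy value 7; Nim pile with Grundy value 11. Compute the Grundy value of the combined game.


By the Sprague-Grundy theorem, the Grundy value of a sum of games is the XOR of individual Grundy values.
octal game heap: Grundy value = 0. Running XOR: 0 XOR 0 = 0
Kayles strip: Grundy value = 7. Running XOR: 0 XOR 7 = 7
Nim pile: Grundy value = 11. Running XOR: 7 XOR 11 = 12
The combined Grundy value is 12.

12


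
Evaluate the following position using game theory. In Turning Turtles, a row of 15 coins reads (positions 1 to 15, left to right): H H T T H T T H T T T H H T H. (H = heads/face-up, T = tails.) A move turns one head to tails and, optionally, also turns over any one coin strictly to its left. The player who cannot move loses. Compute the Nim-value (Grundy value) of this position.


Coins: H H T T H T T H T T T H H T H
Key fact: a single head at position k behaves exactly like a Nim heap of size k (turning it to T and optionally flipping a coin at j < k corresponds to moving the heap from k to j, or to 0), and heads combine as a disjunctive sum (two heads at the same place would cancel, matching j XOR j = 0). So the Nim-value is the XOR of the 1-indexed positions of the heads.
Face-up positions (1-indexed): [1, 2, 5, 8, 12, 13, 15]
XOR 0 with 1: 0 XOR 1 = 1
XOR 1 with 2: 1 XOR 2 = 3
XOR 3 with 5: 3 XOR 5 = 6
XOR 6 with 8: 6 XOR 8 = 14
XOR 14 with 12: 14 XOR 12 = 2
XOR 2 with 13: 2 XOR 13 = 15
XOR 15 with 15: 15 XOR 15 = 0
Nim-value = 0

0


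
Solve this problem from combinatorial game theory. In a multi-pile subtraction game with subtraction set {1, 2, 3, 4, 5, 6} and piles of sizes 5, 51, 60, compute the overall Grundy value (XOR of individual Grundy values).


Subtraction set: {1, 2, 3, 4, 5, 6}
For this subtraction set, G(n) = n mod 7 (period = max + 1 = 7).
Pile 1 (size 5): G(5) = 5 mod 7 = 5
Pile 2 (size 51): G(51) = 51 mod 7 = 2
Pile 3 (size 60): G(60) = 60 mod 7 = 4
Total Grundy value = XOR of all: 5 XOR 2 XOR 4 = 3

3
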